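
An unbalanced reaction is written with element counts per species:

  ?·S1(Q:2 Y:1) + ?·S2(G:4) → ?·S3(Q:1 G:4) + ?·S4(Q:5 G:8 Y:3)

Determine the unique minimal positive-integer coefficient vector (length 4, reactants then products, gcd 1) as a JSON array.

Coefficients: [3, 3, 1, 1]

Q: 3·2+3·0 = 6 | 1·1+1·5 = 6
G: 3·0+3·4 = 12 | 1·4+1·8 = 12
Y: 3·1+3·0 = 3 | 1·0+1·3 = 3
gcd(3,3,1,1) = 1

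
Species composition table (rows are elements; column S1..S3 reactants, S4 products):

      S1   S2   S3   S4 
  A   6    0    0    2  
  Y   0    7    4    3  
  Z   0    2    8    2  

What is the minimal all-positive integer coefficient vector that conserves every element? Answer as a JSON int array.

A: 2·6+2·0+1·0 = 12 | 6·2 = 12
Y: 2·0+2·7+1·4 = 18 | 6·3 = 18
Z: 2·0+2·2+1·8 = 12 | 6·2 = 12
gcd(2,2,1,6) = 1

Coefficients: [2, 2, 1, 6]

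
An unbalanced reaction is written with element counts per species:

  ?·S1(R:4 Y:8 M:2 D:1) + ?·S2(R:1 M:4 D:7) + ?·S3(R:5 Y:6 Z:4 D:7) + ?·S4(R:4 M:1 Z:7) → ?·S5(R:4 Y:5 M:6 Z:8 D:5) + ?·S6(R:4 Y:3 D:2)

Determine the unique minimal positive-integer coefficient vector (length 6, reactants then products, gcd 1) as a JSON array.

R: 4·4+3·1+1·5+4·4 = 40 | 4·4+6·4 = 40
Y: 4·8+3·0+1·6+4·0 = 38 | 4·5+6·3 = 38
M: 4·2+3·4+1·0+4·1 = 24 | 4·6+6·0 = 24
Z: 4·0+3·0+1·4+4·7 = 32 | 4·8+6·0 = 32
D: 4·1+3·7+1·7+4·0 = 32 | 4·5+6·2 = 32
gcd(4,3,1,4,4,6) = 1

Coefficients: [4, 3, 1, 4, 4, 6]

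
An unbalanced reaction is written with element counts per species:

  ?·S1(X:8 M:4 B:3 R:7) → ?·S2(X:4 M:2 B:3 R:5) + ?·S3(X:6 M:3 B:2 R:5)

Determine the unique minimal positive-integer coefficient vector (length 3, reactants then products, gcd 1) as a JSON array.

Coefficients: [5, 1, 6]

X: 5·8 = 40 | 1·4+6·6 = 40
M: 5·4 = 20 | 1·2+6·3 = 20
B: 5·3 = 15 | 1·3+6·2 = 15
R: 5·7 = 35 | 1·5+6·5 = 35
gcd(5,1,6) = 1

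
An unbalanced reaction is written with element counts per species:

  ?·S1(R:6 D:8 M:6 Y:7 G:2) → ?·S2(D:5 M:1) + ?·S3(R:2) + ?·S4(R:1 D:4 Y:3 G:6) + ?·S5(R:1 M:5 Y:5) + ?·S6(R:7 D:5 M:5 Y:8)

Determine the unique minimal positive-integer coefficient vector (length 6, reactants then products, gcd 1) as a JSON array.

R: 3·6 = 18 | 3·0+4·2+1·1+2·1+1·7 = 18
D: 3·8 = 24 | 3·5+4·0+1·4+2·0+1·5 = 24
M: 3·6 = 18 | 3·1+4·0+1·0+2·5+1·5 = 18
Y: 3·7 = 21 | 3·0+4·0+1·3+2·5+1·8 = 21
G: 3·2 = 6 | 3·0+4·0+1·6+2·0+1·0 = 6
gcd(3,3,4,1,2,1) = 1

Coefficients: [3, 3, 4, 1, 2, 1]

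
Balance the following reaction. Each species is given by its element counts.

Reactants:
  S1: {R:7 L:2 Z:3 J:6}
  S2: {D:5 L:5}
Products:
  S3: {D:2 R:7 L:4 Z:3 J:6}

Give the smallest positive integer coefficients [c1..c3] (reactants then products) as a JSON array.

D: 5·0+2·5 = 10 | 5·2 = 10
R: 5·7+2·0 = 35 | 5·7 = 35
L: 5·2+2·5 = 20 | 5·4 = 20
Z: 5·3+2·0 = 15 | 5·3 = 15
J: 5·6+2·0 = 30 | 5·6 = 30
gcd(5,2,5) = 1

Coefficients: [5, 2, 5]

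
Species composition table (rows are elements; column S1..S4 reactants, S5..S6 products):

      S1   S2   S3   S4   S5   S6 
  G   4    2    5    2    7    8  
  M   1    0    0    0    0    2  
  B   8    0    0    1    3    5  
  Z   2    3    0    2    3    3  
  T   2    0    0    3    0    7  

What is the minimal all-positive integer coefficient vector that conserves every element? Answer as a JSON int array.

G: 2·4+3·2+4·5+1·2 = 36 | 4·7+1·8 = 36
M: 2·1+3·0+4·0+1·0 = 2 | 4·0+1·2 = 2
B: 2·8+3·0+4·0+1·1 = 17 | 4·3+1·5 = 17
Z: 2·2+3·3+4·0+1·2 = 15 | 4·3+1·3 = 15
T: 2·2+3·0+4·0+1·3 = 7 | 4·0+1·7 = 7
gcd(2,3,4,1,4,1) = 1

Coefficients: [2, 3, 4, 1, 4, 1]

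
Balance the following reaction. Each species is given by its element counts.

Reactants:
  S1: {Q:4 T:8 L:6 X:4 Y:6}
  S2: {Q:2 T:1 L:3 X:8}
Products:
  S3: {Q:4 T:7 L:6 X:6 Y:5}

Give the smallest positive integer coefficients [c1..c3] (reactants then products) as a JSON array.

Q: 5·4+2·2 = 24 | 6·4 = 24
T: 5·8+2·1 = 42 | 6·7 = 42
L: 5·6+2·3 = 36 | 6·6 = 36
X: 5·4+2·8 = 36 | 6·6 = 36
Y: 5·6+2·0 = 30 | 6·5 = 30
gcd(5,2,6) = 1

Coefficients: [5, 2, 6]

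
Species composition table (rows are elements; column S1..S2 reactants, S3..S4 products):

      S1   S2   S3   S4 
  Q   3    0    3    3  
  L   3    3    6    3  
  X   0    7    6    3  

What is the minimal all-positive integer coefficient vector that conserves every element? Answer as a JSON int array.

Q: 4·3+3·0 = 12 | 3·3+1·3 = 12
L: 4·3+3·3 = 21 | 3·6+1·3 = 21
X: 4·0+3·7 = 21 | 3·6+1·3 = 21
gcd(4,3,3,1) = 1

Coefficients: [4, 3, 3, 1]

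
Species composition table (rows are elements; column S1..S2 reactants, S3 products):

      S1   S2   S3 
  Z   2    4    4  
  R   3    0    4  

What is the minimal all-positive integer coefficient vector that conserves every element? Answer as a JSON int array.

Coefficients: [4, 1, 3]

Z: 4·2+1·4 = 12 | 3·4 = 12
R: 4·3+1·0 = 12 | 3·4 = 12
gcd(4,1,3) = 1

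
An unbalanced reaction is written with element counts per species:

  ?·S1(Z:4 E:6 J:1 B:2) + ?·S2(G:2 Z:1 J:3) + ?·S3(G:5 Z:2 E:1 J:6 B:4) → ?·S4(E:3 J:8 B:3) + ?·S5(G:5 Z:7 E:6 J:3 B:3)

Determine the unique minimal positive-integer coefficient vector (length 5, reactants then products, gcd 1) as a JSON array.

Coefficients: [6, 5, 3, 3, 5]

G: 6·0+5·2+3·5 = 25 | 3·0+5·5 = 25
Z: 6·4+5·1+3·2 = 35 | 3·0+5·7 = 35
E: 6·6+5·0+3·1 = 39 | 3·3+5·6 = 39
J: 6·1+5·3+3·6 = 39 | 3·8+5·3 = 39
B: 6·2+5·0+3·4 = 24 | 3·3+5·3 = 24
gcd(6,5,3,3,5) = 1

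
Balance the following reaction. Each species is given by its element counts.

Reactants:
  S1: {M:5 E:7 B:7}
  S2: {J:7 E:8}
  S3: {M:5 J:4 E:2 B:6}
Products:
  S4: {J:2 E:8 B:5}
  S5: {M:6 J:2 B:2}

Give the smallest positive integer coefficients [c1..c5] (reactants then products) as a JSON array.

Coefficients: [4, 2, 2, 6, 5]

M: 4·5+2·0+2·5 = 30 | 6·0+5·6 = 30
J: 4·0+2·7+2·4 = 22 | 6·2+5·2 = 22
E: 4·7+2·8+2·2 = 48 | 6·8+5·0 = 48
B: 4·7+2·0+2·6 = 40 | 6·5+5·2 = 40
gcd(4,2,2,6,5) = 1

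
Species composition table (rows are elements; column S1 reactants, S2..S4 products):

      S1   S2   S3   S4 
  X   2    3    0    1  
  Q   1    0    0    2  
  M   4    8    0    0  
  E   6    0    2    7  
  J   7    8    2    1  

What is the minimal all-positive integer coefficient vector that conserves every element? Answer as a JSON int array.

Coefficients: [4, 2, 5, 2]

X: 4·2 = 8 | 2·3+5·0+2·1 = 8
Q: 4·1 = 4 | 2·0+5·0+2·2 = 4
M: 4·4 = 16 | 2·8+5·0+2·0 = 16
E: 4·6 = 24 | 2·0+5·2+2·7 = 24
J: 4·7 = 28 | 2·8+5·2+2·1 = 28
gcd(4,2,5,2) = 1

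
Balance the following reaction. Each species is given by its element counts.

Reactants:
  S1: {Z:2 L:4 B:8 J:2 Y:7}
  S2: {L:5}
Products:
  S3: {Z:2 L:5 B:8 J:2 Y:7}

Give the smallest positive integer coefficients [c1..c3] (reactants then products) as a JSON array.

Coefficients: [5, 1, 5]

Z: 5·2+1·0 = 10 | 5·2 = 10
L: 5·4+1·5 = 25 | 5·5 = 25
B: 5·8+1·0 = 40 | 5·8 = 40
J: 5·2+1·0 = 10 | 5·2 = 10
Y: 5·7+1·0 = 35 | 5·7 = 35
gcd(5,1,5) = 1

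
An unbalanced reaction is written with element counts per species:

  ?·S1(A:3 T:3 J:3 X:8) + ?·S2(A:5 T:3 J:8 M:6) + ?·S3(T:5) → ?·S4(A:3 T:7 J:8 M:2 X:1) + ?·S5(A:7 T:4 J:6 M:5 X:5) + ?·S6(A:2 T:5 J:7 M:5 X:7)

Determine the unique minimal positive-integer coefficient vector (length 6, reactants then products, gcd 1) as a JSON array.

Coefficients: [3, 4, 2, 2, 3, 1]

A: 3·3+4·5+2·0 = 29 | 2·3+3·7+1·2 = 29
T: 3·3+4·3+2·5 = 31 | 2·7+3·4+1·5 = 31
J: 3·3+4·8+2·0 = 41 | 2·8+3·6+1·7 = 41
M: 3·0+4·6+2·0 = 24 | 2·2+3·5+1·5 = 24
X: 3·8+4·0+2·0 = 24 | 2·1+3·5+1·7 = 24
gcd(3,4,2,2,3,1) = 1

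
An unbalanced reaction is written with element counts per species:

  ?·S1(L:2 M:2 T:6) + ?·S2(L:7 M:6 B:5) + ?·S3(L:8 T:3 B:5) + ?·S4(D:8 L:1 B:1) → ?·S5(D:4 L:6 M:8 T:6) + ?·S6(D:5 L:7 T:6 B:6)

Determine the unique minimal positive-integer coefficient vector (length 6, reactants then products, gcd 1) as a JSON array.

D: 6·0+2·0+2·0+4·8 = 32 | 3·4+4·5 = 32
L: 6·2+2·7+2·8+4·1 = 46 | 3·6+4·7 = 46
M: 6·2+2·6+2·0+4·0 = 24 | 3·8+4·0 = 24
T: 6·6+2·0+2·3+4·0 = 42 | 3·6+4·6 = 42
B: 6·0+2·5+2·5+4·1 = 24 | 3·0+4·6 = 24
gcd(6,2,2,4,3,4) = 1

Coefficients: [6, 2, 2, 4, 3, 4]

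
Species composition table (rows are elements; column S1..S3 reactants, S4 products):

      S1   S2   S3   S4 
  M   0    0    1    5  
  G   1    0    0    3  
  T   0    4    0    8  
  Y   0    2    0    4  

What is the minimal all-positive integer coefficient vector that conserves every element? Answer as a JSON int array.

M: 3·0+2·0+5·1 = 5 | 1·5 = 5
G: 3·1+2·0+5·0 = 3 | 1·3 = 3
T: 3·0+2·4+5·0 = 8 | 1·8 = 8
Y: 3·0+2·2+5·0 = 4 | 1·4 = 4
gcd(3,2,5,1) = 1

Coefficients: [3, 2, 5, 1]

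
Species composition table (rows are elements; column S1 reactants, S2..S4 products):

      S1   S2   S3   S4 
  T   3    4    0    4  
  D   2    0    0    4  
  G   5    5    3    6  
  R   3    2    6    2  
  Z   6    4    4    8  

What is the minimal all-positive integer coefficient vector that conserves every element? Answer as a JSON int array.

T: 4·3 = 12 | 1·4+1·0+2·4 = 12
D: 4·2 = 8 | 1·0+1·0+2·4 = 8
G: 4·5 = 20 | 1·5+1·3+2·6 = 20
R: 4·3 = 12 | 1·2+1·6+2·2 = 12
Z: 4·6 = 24 | 1·4+1·4+2·8 = 24
gcd(4,1,1,2) = 1

Coefficients: [4, 1, 1, 2]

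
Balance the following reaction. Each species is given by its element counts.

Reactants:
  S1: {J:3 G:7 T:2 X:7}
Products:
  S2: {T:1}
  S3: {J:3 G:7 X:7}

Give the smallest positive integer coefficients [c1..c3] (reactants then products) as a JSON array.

Coefficients: [1, 2, 1]

J: 1·3 = 3 | 2·0+1·3 = 3
G: 1·7 = 7 | 2·0+1·7 = 7
T: 1·2 = 2 | 2·1+1·0 = 2
X: 1·7 = 7 | 2·0+1·7 = 7
gcd(1,2,1) = 1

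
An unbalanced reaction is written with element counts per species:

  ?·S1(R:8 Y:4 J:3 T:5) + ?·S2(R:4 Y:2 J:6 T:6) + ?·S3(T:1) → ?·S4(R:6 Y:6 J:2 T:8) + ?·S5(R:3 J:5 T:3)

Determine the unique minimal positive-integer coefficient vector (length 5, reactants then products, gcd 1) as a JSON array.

R: 2·8+5·4+2·0 = 36 | 3·6+6·3 = 36
Y: 2·4+5·2+2·0 = 18 | 3·6+6·0 = 18
J: 2·3+5·6+2·0 = 36 | 3·2+6·5 = 36
T: 2·5+5·6+2·1 = 42 | 3·8+6·3 = 42
gcd(2,5,2,3,6) = 1

Coefficients: [2, 5, 2, 3, 6]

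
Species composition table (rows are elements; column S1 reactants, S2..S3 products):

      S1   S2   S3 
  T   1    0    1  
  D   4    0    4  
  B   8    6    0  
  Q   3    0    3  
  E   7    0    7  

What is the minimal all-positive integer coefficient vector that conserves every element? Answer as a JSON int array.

Coefficients: [3, 4, 3]

T: 3·1 = 3 | 4·0+3·1 = 3
D: 3·4 = 12 | 4·0+3·4 = 12
B: 3·8 = 24 | 4·6+3·0 = 24
Q: 3·3 = 9 | 4·0+3·3 = 9
E: 3·7 = 21 | 4·0+3·7 = 21
gcd(3,4,3) = 1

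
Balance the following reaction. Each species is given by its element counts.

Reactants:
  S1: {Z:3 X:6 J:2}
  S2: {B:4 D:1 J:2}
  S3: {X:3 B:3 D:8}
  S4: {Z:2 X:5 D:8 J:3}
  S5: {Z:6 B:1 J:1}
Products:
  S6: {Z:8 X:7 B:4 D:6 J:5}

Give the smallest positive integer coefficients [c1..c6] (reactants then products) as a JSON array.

Coefficients: [4, 4, 1, 3, 5, 6]

Z: 4·3+4·0+1·0+3·2+5·6 = 48 | 6·8 = 48
X: 4·6+4·0+1·3+3·5+5·0 = 42 | 6·7 = 42
B: 4·0+4·4+1·3+3·0+5·1 = 24 | 6·4 = 24
D: 4·0+4·1+1·8+3·8+5·0 = 36 | 6·6 = 36
J: 4·2+4·2+1·0+3·3+5·1 = 30 | 6·5 = 30
gcd(4,4,1,3,5,6) = 1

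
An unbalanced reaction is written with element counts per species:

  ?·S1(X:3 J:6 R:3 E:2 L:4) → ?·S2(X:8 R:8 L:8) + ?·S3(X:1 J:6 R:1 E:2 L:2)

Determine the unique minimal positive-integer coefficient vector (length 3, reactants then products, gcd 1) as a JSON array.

X: 4·3 = 12 | 1·8+4·1 = 12
J: 4·6 = 24 | 1·0+4·6 = 24
R: 4·3 = 12 | 1·8+4·1 = 12
E: 4·2 = 8 | 1·0+4·2 = 8
L: 4·4 = 16 | 1·8+4·2 = 16
gcd(4,1,4) = 1

Coefficients: [4, 1, 4]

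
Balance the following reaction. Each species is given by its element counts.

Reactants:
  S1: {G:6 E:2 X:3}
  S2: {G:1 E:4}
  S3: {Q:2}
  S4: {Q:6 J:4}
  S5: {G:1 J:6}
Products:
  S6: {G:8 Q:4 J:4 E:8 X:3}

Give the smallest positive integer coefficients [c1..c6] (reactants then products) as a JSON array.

Coefficients: [4, 6, 5, 1, 2, 4]

G: 4·6+6·1+5·0+1·0+2·1 = 32 | 4·8 = 32
Q: 4·0+6·0+5·2+1·6+2·0 = 16 | 4·4 = 16
J: 4·0+6·0+5·0+1·4+2·6 = 16 | 4·4 = 16
E: 4·2+6·4+5·0+1·0+2·0 = 32 | 4·8 = 32
X: 4·3+6·0+5·0+1·0+2·0 = 12 | 4·3 = 12
gcd(4,6,5,1,2,4) = 1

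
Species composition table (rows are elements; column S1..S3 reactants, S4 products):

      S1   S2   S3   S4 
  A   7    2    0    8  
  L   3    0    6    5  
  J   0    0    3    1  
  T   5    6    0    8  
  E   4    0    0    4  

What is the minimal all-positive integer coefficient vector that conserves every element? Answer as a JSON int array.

Coefficients: [6, 3, 2, 6]

A: 6·7+3·2+2·0 = 48 | 6·8 = 48
L: 6·3+3·0+2·6 = 30 | 6·5 = 30
J: 6·0+3·0+2·3 = 6 | 6·1 = 6
T: 6·5+3·6+2·0 = 48 | 6·8 = 48
E: 6·4+3·0+2·0 = 24 | 6·4 = 24
gcd(6,3,2,6) = 1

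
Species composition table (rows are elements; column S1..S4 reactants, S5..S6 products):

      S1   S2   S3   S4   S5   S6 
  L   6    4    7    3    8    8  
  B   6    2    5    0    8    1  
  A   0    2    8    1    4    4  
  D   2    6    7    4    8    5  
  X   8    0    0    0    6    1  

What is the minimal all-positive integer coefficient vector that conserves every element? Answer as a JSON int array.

Coefficients: [5, 1, 4, 6, 6, 4]

L: 5·6+1·4+4·7+6·3 = 80 | 6·8+4·8 = 80
B: 5·6+1·2+4·5+6·0 = 52 | 6·8+4·1 = 52
A: 5·0+1·2+4·8+6·1 = 40 | 6·4+4·4 = 40
D: 5·2+1·6+4·7+6·4 = 68 | 6·8+4·5 = 68
X: 5·8+1·0+4·0+6·0 = 40 | 6·6+4·1 = 40
gcd(5,1,4,6,6,4) = 1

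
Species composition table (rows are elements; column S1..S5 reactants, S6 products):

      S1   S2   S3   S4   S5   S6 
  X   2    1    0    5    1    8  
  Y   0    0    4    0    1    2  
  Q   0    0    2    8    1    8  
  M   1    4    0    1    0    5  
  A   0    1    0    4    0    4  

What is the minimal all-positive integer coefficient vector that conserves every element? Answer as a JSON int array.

Coefficients: [5, 4, 1, 4, 6, 5]

X: 5·2+4·1+1·0+4·5+6·1 = 40 | 5·8 = 40
Y: 5·0+4·0+1·4+4·0+6·1 = 10 | 5·2 = 10
Q: 5·0+4·0+1·2+4·8+6·1 = 40 | 5·8 = 40
M: 5·1+4·4+1·0+4·1+6·0 = 25 | 5·5 = 25
A: 5·0+4·1+1·0+4·4+6·0 = 20 | 5·4 = 20
gcd(5,4,1,4,6,5) = 1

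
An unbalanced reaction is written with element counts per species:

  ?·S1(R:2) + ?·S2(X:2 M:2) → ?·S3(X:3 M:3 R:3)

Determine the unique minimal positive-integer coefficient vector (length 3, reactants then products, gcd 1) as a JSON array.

Coefficients: [3, 3, 2]

X: 3·0+3·2 = 6 | 2·3 = 6
M: 3·0+3·2 = 6 | 2·3 = 6
R: 3·2+3·0 = 6 | 2·3 = 6
gcd(3,3,2) = 1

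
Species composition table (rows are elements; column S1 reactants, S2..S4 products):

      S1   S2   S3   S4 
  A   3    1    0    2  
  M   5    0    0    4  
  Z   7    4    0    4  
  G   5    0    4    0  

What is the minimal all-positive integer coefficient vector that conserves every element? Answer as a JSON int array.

Coefficients: [4, 2, 5, 5]

A: 4·3 = 12 | 2·1+5·0+5·2 = 12
M: 4·5 = 20 | 2·0+5·0+5·4 = 20
Z: 4·7 = 28 | 2·4+5·0+5·4 = 28
G: 4·5 = 20 | 2·0+5·4+5·0 = 20
gcd(4,2,5,5) = 1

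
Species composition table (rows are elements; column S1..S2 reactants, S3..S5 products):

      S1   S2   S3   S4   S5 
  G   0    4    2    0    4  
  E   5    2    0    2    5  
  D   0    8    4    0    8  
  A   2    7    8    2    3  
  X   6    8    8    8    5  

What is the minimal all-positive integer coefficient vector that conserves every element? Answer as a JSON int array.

Coefficients: [2, 6, 4, 1, 4]

G: 2·0+6·4 = 24 | 4·2+1·0+4·4 = 24
E: 2·5+6·2 = 22 | 4·0+1·2+4·5 = 22
D: 2·0+6·8 = 48 | 4·4+1·0+4·8 = 48
A: 2·2+6·7 = 46 | 4·8+1·2+4·3 = 46
X: 2·6+6·8 = 60 | 4·8+1·8+4·5 = 60
gcd(2,6,4,1,4) = 1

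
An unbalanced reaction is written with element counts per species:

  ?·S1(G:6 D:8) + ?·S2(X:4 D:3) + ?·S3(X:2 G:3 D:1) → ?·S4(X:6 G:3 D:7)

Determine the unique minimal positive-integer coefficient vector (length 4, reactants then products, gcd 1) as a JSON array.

X: 1·0+4·4+1·2 = 18 | 3·6 = 18
G: 1·6+4·0+1·3 = 9 | 3·3 = 9
D: 1·8+4·3+1·1 = 21 | 3·7 = 21
gcd(1,4,1,3) = 1

Coefficients: [1, 4, 1, 3]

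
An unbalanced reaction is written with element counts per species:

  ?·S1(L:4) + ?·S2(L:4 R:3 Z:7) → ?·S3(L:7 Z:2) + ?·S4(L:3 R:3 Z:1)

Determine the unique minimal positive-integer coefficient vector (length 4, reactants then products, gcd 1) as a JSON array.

Coefficients: [5, 1, 3, 1]

L: 5·4+1·4 = 24 | 3·7+1·3 = 24
R: 5·0+1·3 = 3 | 3·0+1·3 = 3
Z: 5·0+1·7 = 7 | 3·2+1·1 = 7
gcd(5,1,3,1) = 1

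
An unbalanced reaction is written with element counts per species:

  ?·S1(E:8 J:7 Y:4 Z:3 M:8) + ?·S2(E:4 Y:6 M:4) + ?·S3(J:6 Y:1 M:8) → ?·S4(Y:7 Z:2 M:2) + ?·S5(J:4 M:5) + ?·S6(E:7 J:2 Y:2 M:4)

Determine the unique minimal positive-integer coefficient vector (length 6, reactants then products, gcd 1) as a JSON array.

E: 2·8+3·4+3·0 = 28 | 3·0+6·0+4·7 = 28
J: 2·7+3·0+3·6 = 32 | 3·0+6·4+4·2 = 32
Y: 2·4+3·6+3·1 = 29 | 3·7+6·0+4·2 = 29
Z: 2·3+3·0+3·0 = 6 | 3·2+6·0+4·0 = 6
M: 2·8+3·4+3·8 = 52 | 3·2+6·5+4·4 = 52
gcd(2,3,3,3,6,4) = 1

Coefficients: [2, 3, 3, 3, 6, 4]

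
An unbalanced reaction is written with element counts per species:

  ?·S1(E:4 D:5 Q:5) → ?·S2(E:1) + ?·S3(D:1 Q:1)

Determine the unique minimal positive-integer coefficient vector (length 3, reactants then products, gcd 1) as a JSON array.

Coefficients: [1, 4, 5]

E: 1·4 = 4 | 4·1+5·0 = 4
D: 1·5 = 5 | 4·0+5·1 = 5
Q: 1·5 = 5 | 4·0+5·1 = 5
gcd(1,4,5) = 1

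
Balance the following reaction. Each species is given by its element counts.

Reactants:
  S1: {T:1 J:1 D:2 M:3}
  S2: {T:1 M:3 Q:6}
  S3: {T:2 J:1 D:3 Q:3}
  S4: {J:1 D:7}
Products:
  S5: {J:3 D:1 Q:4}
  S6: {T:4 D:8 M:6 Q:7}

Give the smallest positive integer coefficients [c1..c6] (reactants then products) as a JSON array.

T: 4·1+6·1+5·2+3·0 = 20 | 4·0+5·4 = 20
J: 4·1+6·0+5·1+3·1 = 12 | 4·3+5·0 = 12
D: 4·2+6·0+5·3+3·7 = 44 | 4·1+5·8 = 44
M: 4·3+6·3+5·0+3·0 = 30 | 4·0+5·6 = 30
Q: 4·0+6·6+5·3+3·0 = 51 | 4·4+5·7 = 51
gcd(4,6,5,3,4,5) = 1

Coefficients: [4, 6, 5, 3, 4, 5]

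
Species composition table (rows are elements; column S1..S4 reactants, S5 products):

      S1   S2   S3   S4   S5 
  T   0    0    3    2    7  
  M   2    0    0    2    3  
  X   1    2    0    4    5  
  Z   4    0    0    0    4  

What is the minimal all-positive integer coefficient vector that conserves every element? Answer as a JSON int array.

T: 2·0+2·0+4·3+1·2 = 14 | 2·7 = 14
M: 2·2+2·0+4·0+1·2 = 6 | 2·3 = 6
X: 2·1+2·2+4·0+1·4 = 10 | 2·5 = 10
Z: 2·4+2·0+4·0+1·0 = 8 | 2·4 = 8
gcd(2,2,4,1,2) = 1

Coefficients: [2, 2, 4, 1, 2]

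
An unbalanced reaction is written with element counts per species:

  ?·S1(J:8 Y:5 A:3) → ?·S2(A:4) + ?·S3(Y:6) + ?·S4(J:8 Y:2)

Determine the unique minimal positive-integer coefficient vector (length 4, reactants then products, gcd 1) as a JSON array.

Coefficients: [4, 3, 2, 4]

J: 4·8 = 32 | 3·0+2·0+4·8 = 32
Y: 4·5 = 20 | 3·0+2·6+4·2 = 20
A: 4·3 = 12 | 3·4+2·0+4·0 = 12
gcd(4,3,2,4) = 1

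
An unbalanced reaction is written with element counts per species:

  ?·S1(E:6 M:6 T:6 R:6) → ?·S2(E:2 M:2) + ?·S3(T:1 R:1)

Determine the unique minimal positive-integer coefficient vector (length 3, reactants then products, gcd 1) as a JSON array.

Coefficients: [1, 3, 6]

E: 1·6 = 6 | 3·2+6·0 = 6
M: 1·6 = 6 | 3·2+6·0 = 6
T: 1·6 = 6 | 3·0+6·1 = 6
R: 1·6 = 6 | 3·0+6·1 = 6
gcd(1,3,6) = 1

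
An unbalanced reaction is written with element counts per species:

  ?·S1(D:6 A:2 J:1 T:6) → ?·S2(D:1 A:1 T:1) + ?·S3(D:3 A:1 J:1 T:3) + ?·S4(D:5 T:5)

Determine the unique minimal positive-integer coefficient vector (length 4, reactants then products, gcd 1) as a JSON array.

Coefficients: [5, 5, 5, 2]

D: 5·6 = 30 | 5·1+5·3+2·5 = 30
A: 5·2 = 10 | 5·1+5·1+2·0 = 10
J: 5·1 = 5 | 5·0+5·1+2·0 = 5
T: 5·6 = 30 | 5·1+5·3+2·5 = 30
gcd(5,5,5,2) = 1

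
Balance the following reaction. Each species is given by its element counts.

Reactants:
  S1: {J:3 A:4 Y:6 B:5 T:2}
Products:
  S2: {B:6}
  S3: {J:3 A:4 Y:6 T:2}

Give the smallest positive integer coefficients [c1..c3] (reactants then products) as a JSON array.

Coefficients: [6, 5, 6]

J: 6·3 = 18 | 5·0+6·3 = 18
A: 6·4 = 24 | 5·0+6·4 = 24
Y: 6·6 = 36 | 5·0+6·6 = 36
B: 6·5 = 30 | 5·6+6·0 = 30
T: 6·2 = 12 | 5·0+6·2 = 12
gcd(6,5,6) = 1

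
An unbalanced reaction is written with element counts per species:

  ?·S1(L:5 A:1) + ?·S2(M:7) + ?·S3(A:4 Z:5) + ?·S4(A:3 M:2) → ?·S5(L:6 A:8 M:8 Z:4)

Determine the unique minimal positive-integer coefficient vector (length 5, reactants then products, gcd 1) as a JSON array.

L: 6·5+4·0+4·0+6·0 = 30 | 5·6 = 30
A: 6·1+4·0+4·4+6·3 = 40 | 5·8 = 40
M: 6·0+4·7+4·0+6·2 = 40 | 5·8 = 40
Z: 6·0+4·0+4·5+6·0 = 20 | 5·4 = 20
gcd(6,4,4,6,5) = 1

Coefficients: [6, 4, 4, 6, 5]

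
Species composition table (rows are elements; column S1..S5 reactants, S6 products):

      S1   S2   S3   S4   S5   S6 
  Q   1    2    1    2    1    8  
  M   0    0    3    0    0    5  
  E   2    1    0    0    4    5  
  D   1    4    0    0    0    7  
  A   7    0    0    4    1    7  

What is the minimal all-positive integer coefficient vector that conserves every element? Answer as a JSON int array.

Coefficients: [1, 5, 5, 3, 2, 3]

Q: 1·1+5·2+5·1+3·2+2·1 = 24 | 3·8 = 24
M: 1·0+5·0+5·3+3·0+2·0 = 15 | 3·5 = 15
E: 1·2+5·1+5·0+3·0+2·4 = 15 | 3·5 = 15
D: 1·1+5·4+5·0+3·0+2·0 = 21 | 3·7 = 21
A: 1·7+5·0+5·0+3·4+2·1 = 21 | 3·7 = 21
gcd(1,5,5,3,2,3) = 1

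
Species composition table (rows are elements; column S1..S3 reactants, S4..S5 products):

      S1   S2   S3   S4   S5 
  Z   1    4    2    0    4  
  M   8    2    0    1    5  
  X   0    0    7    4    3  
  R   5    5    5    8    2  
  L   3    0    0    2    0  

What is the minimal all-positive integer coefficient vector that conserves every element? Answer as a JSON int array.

Z: 2·1+1·4+3·2 = 12 | 3·0+3·4 = 12
M: 2·8+1·2+3·0 = 18 | 3·1+3·5 = 18
X: 2·0+1·0+3·7 = 21 | 3·4+3·3 = 21
R: 2·5+1·5+3·5 = 30 | 3·8+3·2 = 30
L: 2·3+1·0+3·0 = 6 | 3·2+3·0 = 6
gcd(2,1,3,3,3) = 1

Coefficients: [2, 1, 3, 3, 3]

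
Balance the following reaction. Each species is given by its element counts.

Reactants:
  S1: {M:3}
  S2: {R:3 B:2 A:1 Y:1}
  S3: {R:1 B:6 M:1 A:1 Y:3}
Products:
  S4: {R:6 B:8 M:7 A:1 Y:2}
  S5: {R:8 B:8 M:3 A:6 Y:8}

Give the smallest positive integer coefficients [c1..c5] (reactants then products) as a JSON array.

R: 5·0+6·3+2·1 = 20 | 2·6+1·8 = 20
B: 5·0+6·2+2·6 = 24 | 2·8+1·8 = 24
M: 5·3+6·0+2·1 = 17 | 2·7+1·3 = 17
A: 5·0+6·1+2·1 = 8 | 2·1+1·6 = 8
Y: 5·0+6·1+2·3 = 12 | 2·2+1·8 = 12
gcd(5,6,2,2,1) = 1

Coefficients: [5, 6, 2, 2, 1]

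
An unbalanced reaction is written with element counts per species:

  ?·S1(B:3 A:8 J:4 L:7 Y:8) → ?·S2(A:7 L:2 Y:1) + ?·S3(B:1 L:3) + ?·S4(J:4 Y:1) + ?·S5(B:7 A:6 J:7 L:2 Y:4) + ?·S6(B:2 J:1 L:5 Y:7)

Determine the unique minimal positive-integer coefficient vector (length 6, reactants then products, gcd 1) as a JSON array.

Coefficients: [6, 6, 1, 3, 1, 5]

B: 6·3 = 18 | 6·0+1·1+3·0+1·7+5·2 = 18
A: 6·8 = 48 | 6·7+1·0+3·0+1·6+5·0 = 48
J: 6·4 = 24 | 6·0+1·0+3·4+1·7+5·1 = 24
L: 6·7 = 42 | 6·2+1·3+3·0+1·2+5·5 = 42
Y: 6·8 = 48 | 6·1+1·0+3·1+1·4+5·7 = 48
gcd(6,6,1,3,1,5) = 1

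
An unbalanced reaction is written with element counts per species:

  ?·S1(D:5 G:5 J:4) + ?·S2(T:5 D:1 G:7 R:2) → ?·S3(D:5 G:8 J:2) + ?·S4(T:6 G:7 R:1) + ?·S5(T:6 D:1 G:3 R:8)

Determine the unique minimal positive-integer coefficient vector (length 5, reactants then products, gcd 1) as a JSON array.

T: 1·0+6·5 = 30 | 2·0+4·6+1·6 = 30
D: 1·5+6·1 = 11 | 2·5+4·0+1·1 = 11
G: 1·5+6·7 = 47 | 2·8+4·7+1·3 = 47
R: 1·0+6·2 = 12 | 2·0+4·1+1·8 = 12
J: 1·4+6·0 = 4 | 2·2+4·0+1·0 = 4
gcd(1,6,2,4,1) = 1

Coefficients: [1, 6, 2, 4, 1]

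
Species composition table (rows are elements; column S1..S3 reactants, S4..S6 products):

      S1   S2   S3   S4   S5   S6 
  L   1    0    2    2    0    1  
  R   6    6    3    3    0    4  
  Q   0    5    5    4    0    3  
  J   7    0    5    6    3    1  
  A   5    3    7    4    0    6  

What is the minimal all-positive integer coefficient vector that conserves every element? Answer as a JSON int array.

Coefficients: [2, 1, 5, 3, 5, 6]

L: 2·1+1·0+5·2 = 12 | 3·2+5·0+6·1 = 12
R: 2·6+1·6+5·3 = 33 | 3·3+5·0+6·4 = 33
Q: 2·0+1·5+5·5 = 30 | 3·4+5·0+6·3 = 30
J: 2·7+1·0+5·5 = 39 | 3·6+5·3+6·1 = 39
A: 2·5+1·3+5·7 = 48 | 3·4+5·0+6·6 = 48
gcd(2,1,5,3,5,6) = 1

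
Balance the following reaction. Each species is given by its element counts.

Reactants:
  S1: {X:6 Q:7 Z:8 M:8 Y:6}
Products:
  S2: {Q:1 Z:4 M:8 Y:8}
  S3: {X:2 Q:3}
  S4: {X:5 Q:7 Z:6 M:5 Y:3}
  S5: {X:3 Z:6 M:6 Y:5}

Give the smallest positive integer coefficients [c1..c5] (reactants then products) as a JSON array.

Coefficients: [5, 1, 2, 4, 2]

X: 5·6 = 30 | 1·0+2·2+4·5+2·3 = 30
Q: 5·7 = 35 | 1·1+2·3+4·7+2·0 = 35
Z: 5·8 = 40 | 1·4+2·0+4·6+2·6 = 40
M: 5·8 = 40 | 1·8+2·0+4·5+2·6 = 40
Y: 5·6 = 30 | 1·8+2·0+4·3+2·5 = 30
gcd(5,1,2,4,2) = 1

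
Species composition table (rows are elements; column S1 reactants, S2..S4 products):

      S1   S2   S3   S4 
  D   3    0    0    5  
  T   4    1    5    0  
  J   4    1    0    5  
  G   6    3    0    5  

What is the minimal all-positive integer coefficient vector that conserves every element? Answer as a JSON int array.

D: 5·3 = 15 | 5·0+3·0+3·5 = 15
T: 5·4 = 20 | 5·1+3·5+3·0 = 20
J: 5·4 = 20 | 5·1+3·0+3·5 = 20
G: 5·6 = 30 | 5·3+3·0+3·5 = 30
gcd(5,5,3,3) = 1

Coefficients: [5, 5, 3, 3]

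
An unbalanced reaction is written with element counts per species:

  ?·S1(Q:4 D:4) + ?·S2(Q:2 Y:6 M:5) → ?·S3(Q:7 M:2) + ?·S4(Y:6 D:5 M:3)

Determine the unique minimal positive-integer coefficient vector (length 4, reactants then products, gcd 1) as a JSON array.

Q: 5·4+4·2 = 28 | 4·7+4·0 = 28
Y: 5·0+4·6 = 24 | 4·0+4·6 = 24
D: 5·4+4·0 = 20 | 4·0+4·5 = 20
M: 5·0+4·5 = 20 | 4·2+4·3 = 20
gcd(5,4,4,4) = 1

Coefficients: [5, 4, 4, 4]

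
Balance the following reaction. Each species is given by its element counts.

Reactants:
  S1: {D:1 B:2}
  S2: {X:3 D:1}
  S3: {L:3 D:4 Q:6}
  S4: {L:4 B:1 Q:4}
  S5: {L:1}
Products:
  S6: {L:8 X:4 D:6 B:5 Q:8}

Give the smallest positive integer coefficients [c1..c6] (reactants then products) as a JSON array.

Coefficients: [6, 4, 2, 3, 6, 3]

L: 6·0+4·0+2·3+3·4+6·1 = 24 | 3·8 = 24
X: 6·0+4·3+2·0+3·0+6·0 = 12 | 3·4 = 12
D: 6·1+4·1+2·4+3·0+6·0 = 18 | 3·6 = 18
B: 6·2+4·0+2·0+3·1+6·0 = 15 | 3·5 = 15
Q: 6·0+4·0+2·6+3·4+6·0 = 24 | 3·8 = 24
gcd(6,4,2,3,6,3) = 1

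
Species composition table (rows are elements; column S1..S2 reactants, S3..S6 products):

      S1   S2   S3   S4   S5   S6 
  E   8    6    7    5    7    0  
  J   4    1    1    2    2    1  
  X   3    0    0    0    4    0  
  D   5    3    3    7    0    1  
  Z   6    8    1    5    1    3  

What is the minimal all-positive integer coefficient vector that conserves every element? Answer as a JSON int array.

Coefficients: [4, 1, 1, 2, 3, 6]

E: 4·8+1·6 = 38 | 1·7+2·5+3·7+6·0 = 38
J: 4·4+1·1 = 17 | 1·1+2·2+3·2+6·1 = 17
X: 4·3+1·0 = 12 | 1·0+2·0+3·4+6·0 = 12
D: 4·5+1·3 = 23 | 1·3+2·7+3·0+6·1 = 23
Z: 4·6+1·8 = 32 | 1·1+2·5+3·1+6·3 = 32
gcd(4,1,1,2,3,6) = 1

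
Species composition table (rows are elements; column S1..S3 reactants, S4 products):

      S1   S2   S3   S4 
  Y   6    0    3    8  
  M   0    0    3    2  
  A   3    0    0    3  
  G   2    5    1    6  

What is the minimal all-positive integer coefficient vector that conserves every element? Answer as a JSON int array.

Coefficients: [3, 2, 2, 3]

Y: 3·6+2·0+2·3 = 24 | 3·8 = 24
M: 3·0+2·0+2·3 = 6 | 3·2 = 6
A: 3·3+2·0+2·0 = 9 | 3·3 = 9
G: 3·2+2·5+2·1 = 18 | 3·6 = 18
gcd(3,2,2,3) = 1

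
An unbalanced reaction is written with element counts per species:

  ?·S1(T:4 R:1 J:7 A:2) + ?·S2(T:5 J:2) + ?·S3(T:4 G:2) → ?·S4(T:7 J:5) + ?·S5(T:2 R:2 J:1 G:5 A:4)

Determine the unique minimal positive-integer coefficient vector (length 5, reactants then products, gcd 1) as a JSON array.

Coefficients: [4, 2, 5, 6, 2]

T: 4·4+2·5+5·4 = 46 | 6·7+2·2 = 46
R: 4·1+2·0+5·0 = 4 | 6·0+2·2 = 4
J: 4·7+2·2+5·0 = 32 | 6·5+2·1 = 32
G: 4·0+2·0+5·2 = 10 | 6·0+2·5 = 10
A: 4·2+2·0+5·0 = 8 | 6·0+2·4 = 8
gcd(4,2,5,6,2) = 1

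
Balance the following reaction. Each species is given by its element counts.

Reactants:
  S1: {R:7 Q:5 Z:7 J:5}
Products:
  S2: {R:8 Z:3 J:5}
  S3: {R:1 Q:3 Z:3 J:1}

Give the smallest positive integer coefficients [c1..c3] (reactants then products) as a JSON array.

R: 3·7 = 21 | 2·8+5·1 = 21
Q: 3·5 = 15 | 2·0+5·3 = 15
Z: 3·7 = 21 | 2·3+5·3 = 21
J: 3·5 = 15 | 2·5+5·1 = 15
gcd(3,2,5) = 1

Coefficients: [3, 2, 5]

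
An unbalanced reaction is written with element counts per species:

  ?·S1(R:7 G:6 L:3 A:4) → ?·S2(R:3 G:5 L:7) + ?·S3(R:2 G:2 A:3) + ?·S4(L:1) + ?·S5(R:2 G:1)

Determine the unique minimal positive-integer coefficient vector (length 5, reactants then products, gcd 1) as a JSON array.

R: 3·7 = 21 | 1·3+4·2+2·0+5·2 = 21
G: 3·6 = 18 | 1·5+4·2+2·0+5·1 = 18
L: 3·3 = 9 | 1·7+4·0+2·1+5·0 = 9
A: 3·4 = 12 | 1·0+4·3+2·0+5·0 = 12
gcd(3,1,4,2,5) = 1

Coefficients: [3, 1, 4, 2, 5]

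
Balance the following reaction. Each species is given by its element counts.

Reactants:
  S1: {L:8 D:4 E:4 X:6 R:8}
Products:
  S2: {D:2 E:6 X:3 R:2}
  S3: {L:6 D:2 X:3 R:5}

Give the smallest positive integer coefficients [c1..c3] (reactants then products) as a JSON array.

L: 3·8 = 24 | 2·0+4·6 = 24
D: 3·4 = 12 | 2·2+4·2 = 12
E: 3·4 = 12 | 2·6+4·0 = 12
X: 3·6 = 18 | 2·3+4·3 = 18
R: 3·8 = 24 | 2·2+4·5 = 24
gcd(3,2,4) = 1

Coefficients: [3, 2, 4]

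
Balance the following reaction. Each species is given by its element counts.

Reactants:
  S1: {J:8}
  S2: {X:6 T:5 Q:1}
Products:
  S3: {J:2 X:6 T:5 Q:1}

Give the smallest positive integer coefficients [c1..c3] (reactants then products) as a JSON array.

J: 1·8+4·0 = 8 | 4·2 = 8
X: 1·0+4·6 = 24 | 4·6 = 24
T: 1·0+4·5 = 20 | 4·5 = 20
Q: 1·0+4·1 = 4 | 4·1 = 4
gcd(1,4,4) = 1

Coefficients: [1, 4, 4]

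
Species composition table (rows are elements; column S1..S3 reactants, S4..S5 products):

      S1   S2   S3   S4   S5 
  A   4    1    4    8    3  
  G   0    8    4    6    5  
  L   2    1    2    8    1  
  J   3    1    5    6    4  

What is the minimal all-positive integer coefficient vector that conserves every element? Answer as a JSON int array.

A: 1·4+2·1+5·4 = 26 | 1·8+6·3 = 26
G: 1·0+2·8+5·4 = 36 | 1·6+6·5 = 36
L: 1·2+2·1+5·2 = 14 | 1·8+6·1 = 14
J: 1·3+2·1+5·5 = 30 | 1·6+6·4 = 30
gcd(1,2,5,1,6) = 1

Coefficients: [1, 2, 5, 1, 6]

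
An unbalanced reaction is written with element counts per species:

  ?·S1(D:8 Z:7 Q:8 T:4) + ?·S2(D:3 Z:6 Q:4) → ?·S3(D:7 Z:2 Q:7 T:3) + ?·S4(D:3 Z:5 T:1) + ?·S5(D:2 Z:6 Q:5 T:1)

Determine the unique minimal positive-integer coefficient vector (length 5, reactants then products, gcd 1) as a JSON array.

D: 6·8+3·3 = 57 | 5·7+4·3+5·2 = 57
Z: 6·7+3·6 = 60 | 5·2+4·5+5·6 = 60
Q: 6·8+3·4 = 60 | 5·7+4·0+5·5 = 60
T: 6·4+3·0 = 24 | 5·3+4·1+5·1 = 24
gcd(6,3,5,4,5) = 1

Coefficients: [6, 3, 5, 4, 5]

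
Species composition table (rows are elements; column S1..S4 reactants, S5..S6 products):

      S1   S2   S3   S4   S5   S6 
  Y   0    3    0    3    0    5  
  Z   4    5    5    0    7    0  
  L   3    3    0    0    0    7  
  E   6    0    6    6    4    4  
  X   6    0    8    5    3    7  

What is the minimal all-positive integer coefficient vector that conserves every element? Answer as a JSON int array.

Coefficients: [3, 4, 2, 1, 6, 3]

Y: 3·0+4·3+2·0+1·3 = 15 | 6·0+3·5 = 15
Z: 3·4+4·5+2·5+1·0 = 42 | 6·7+3·0 = 42
L: 3·3+4·3+2·0+1·0 = 21 | 6·0+3·7 = 21
E: 3·6+4·0+2·6+1·6 = 36 | 6·4+3·4 = 36
X: 3·6+4·0+2·8+1·5 = 39 | 6·3+3·7 = 39
gcd(3,4,2,1,6,3) = 1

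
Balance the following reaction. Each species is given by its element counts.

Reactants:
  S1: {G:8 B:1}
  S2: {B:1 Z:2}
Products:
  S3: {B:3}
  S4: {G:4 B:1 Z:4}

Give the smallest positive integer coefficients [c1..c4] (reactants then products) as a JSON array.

G: 1·8+4·0 = 8 | 1·0+2·4 = 8
B: 1·1+4·1 = 5 | 1·3+2·1 = 5
Z: 1·0+4·2 = 8 | 1·0+2·4 = 8
gcd(1,4,1,2) = 1

Coefficients: [1, 4, 1, 2]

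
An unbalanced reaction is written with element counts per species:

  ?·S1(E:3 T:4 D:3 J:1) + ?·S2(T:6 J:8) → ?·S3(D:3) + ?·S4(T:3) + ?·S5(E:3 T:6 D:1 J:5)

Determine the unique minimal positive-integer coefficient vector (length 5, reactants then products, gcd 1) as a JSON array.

Coefficients: [6, 3, 4, 2, 6]

E: 6·3+3·0 = 18 | 4·0+2·0+6·3 = 18
T: 6·4+3·6 = 42 | 4·0+2·3+6·6 = 42
D: 6·3+3·0 = 18 | 4·3+2·0+6·1 = 18
J: 6·1+3·8 = 30 | 4·0+2·0+6·5 = 30
gcd(6,3,4,2,6) = 1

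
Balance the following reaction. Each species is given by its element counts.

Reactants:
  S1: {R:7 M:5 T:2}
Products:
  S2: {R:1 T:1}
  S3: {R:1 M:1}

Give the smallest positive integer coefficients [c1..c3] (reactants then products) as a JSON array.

R: 1·7 = 7 | 2·1+5·1 = 7
M: 1·5 = 5 | 2·0+5·1 = 5
T: 1·2 = 2 | 2·1+5·0 = 2
gcd(1,2,5) = 1

Coefficients: [1, 2, 5]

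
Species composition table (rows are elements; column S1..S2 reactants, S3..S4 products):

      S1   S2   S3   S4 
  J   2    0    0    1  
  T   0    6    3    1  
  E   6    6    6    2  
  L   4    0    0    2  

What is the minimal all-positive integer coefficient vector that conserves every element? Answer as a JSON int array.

Coefficients: [3, 3, 4, 6]

J: 3·2+3·0 = 6 | 4·0+6·1 = 6
T: 3·0+3·6 = 18 | 4·3+6·1 = 18
E: 3·6+3·6 = 36 | 4·6+6·2 = 36
L: 3·4+3·0 = 12 | 4·0+6·2 = 12
gcd(3,3,4,6) = 1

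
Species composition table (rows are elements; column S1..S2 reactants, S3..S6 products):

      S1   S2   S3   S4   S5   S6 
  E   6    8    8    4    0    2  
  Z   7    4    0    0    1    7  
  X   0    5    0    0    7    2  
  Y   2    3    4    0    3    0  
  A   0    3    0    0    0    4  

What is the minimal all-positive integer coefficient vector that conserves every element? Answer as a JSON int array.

Coefficients: [1, 4, 2, 4, 2, 3]

E: 1·6+4·8 = 38 | 2·8+4·4+2·0+3·2 = 38
Z: 1·7+4·4 = 23 | 2·0+4·0+2·1+3·7 = 23
X: 1·0+4·5 = 20 | 2·0+4·0+2·7+3·2 = 20
Y: 1·2+4·3 = 14 | 2·4+4·0+2·3+3·0 = 14
A: 1·0+4·3 = 12 | 2·0+4·0+2·0+3·4 = 12
gcd(1,4,2,4,2,3) = 1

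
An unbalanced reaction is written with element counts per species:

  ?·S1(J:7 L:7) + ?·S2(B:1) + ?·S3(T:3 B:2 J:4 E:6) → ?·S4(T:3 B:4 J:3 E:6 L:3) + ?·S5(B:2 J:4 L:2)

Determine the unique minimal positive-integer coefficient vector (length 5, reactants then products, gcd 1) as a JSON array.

T: 1·0+6·0+1·3 = 3 | 1·3+2·0 = 3
B: 1·0+6·1+1·2 = 8 | 1·4+2·2 = 8
J: 1·7+6·0+1·4 = 11 | 1·3+2·4 = 11
E: 1·0+6·0+1·6 = 6 | 1·6+2·0 = 6
L: 1·7+6·0+1·0 = 7 | 1·3+2·2 = 7
gcd(1,6,1,1,2) = 1

Coefficients: [1, 6, 1, 1, 2]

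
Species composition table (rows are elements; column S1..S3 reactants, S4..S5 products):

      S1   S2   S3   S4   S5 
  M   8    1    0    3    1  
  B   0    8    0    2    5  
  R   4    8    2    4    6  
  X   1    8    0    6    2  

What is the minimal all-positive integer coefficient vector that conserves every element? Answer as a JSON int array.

M: 2·8+5·1+4·0 = 21 | 5·3+6·1 = 21
B: 2·0+5·8+4·0 = 40 | 5·2+6·5 = 40
R: 2·4+5·8+4·2 = 56 | 5·4+6·6 = 56
X: 2·1+5·8+4·0 = 42 | 5·6+6·2 = 42
gcd(2,5,4,5,6) = 1

Coefficients: [2, 5, 4, 5, 6]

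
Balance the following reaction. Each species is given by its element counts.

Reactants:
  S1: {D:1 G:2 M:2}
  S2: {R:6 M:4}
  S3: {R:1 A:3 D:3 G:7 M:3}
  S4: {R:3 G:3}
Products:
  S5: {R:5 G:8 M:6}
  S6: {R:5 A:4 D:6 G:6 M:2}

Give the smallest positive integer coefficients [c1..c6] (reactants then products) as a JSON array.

Coefficients: [6, 3, 4, 6, 5, 3]

R: 6·0+3·6+4·1+6·3 = 40 | 5·5+3·5 = 40
A: 6·0+3·0+4·3+6·0 = 12 | 5·0+3·4 = 12
D: 6·1+3·0+4·3+6·0 = 18 | 5·0+3·6 = 18
G: 6·2+3·0+4·7+6·3 = 58 | 5·8+3·6 = 58
M: 6·2+3·4+4·3+6·0 = 36 | 5·6+3·2 = 36
gcd(6,3,4,6,5,3) = 1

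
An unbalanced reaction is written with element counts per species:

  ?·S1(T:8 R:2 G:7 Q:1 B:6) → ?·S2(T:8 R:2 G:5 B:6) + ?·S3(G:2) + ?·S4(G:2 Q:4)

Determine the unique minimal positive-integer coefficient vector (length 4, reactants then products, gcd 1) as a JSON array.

T: 4·8 = 32 | 4·8+3·0+1·0 = 32
R: 4·2 = 8 | 4·2+3·0+1·0 = 8
G: 4·7 = 28 | 4·5+3·2+1·2 = 28
Q: 4·1 = 4 | 4·0+3·0+1·4 = 4
B: 4·6 = 24 | 4·6+3·0+1·0 = 24
gcd(4,4,3,1) = 1

Coefficients: [4, 4, 3, 1]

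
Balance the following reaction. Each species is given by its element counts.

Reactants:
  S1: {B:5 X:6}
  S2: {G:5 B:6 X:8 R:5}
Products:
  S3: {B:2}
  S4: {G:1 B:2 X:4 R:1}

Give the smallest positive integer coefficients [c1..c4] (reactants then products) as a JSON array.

G: 2·0+1·5 = 5 | 3·0+5·1 = 5
B: 2·5+1·6 = 16 | 3·2+5·2 = 16
X: 2·6+1·8 = 20 | 3·0+5·4 = 20
R: 2·0+1·5 = 5 | 3·0+5·1 = 5
gcd(2,1,3,5) = 1

Coefficients: [2, 1, 3, 5]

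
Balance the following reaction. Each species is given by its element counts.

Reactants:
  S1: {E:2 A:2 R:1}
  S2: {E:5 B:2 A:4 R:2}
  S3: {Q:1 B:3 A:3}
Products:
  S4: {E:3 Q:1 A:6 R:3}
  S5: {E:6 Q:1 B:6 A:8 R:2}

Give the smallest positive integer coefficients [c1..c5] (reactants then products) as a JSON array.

E: 3·2+3·5+4·0 = 21 | 1·3+3·6 = 21
Q: 3·0+3·0+4·1 = 4 | 1·1+3·1 = 4
B: 3·0+3·2+4·3 = 18 | 1·0+3·6 = 18
A: 3·2+3·4+4·3 = 30 | 1·6+3·8 = 30
R: 3·1+3·2+4·0 = 9 | 1·3+3·2 = 9
gcd(3,3,4,1,3) = 1

Coefficients: [3, 3, 4, 1, 3]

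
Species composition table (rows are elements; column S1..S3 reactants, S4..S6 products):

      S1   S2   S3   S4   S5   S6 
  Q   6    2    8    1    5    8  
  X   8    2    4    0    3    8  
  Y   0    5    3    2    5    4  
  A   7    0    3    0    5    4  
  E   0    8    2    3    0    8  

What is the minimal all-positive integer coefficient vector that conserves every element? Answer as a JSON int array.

Coefficients: [3, 5, 3, 2, 2, 5]

Q: 3·6+5·2+3·8 = 52 | 2·1+2·5+5·8 = 52
X: 3·8+5·2+3·4 = 46 | 2·0+2·3+5·8 = 46
Y: 3·0+5·5+3·3 = 34 | 2·2+2·5+5·4 = 34
A: 3·7+5·0+3·3 = 30 | 2·0+2·5+5·4 = 30
E: 3·0+5·8+3·2 = 46 | 2·3+2·0+5·8 = 46
gcd(3,5,3,2,2,5) = 1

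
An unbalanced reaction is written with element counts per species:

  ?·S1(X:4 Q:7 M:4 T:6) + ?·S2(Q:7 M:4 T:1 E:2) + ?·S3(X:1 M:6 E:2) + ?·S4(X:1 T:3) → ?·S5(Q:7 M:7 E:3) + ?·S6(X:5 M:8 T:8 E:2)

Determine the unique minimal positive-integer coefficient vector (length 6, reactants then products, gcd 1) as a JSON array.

X: 1·4+3·0+6·1+5·1 = 15 | 4·0+3·5 = 15
Q: 1·7+3·7+6·0+5·0 = 28 | 4·7+3·0 = 28
M: 1·4+3·4+6·6+5·0 = 52 | 4·7+3·8 = 52
T: 1·6+3·1+6·0+5·3 = 24 | 4·0+3·8 = 24
E: 1·0+3·2+6·2+5·0 = 18 | 4·3+3·2 = 18
gcd(1,3,6,5,4,3) = 1

Coefficients: [1, 3, 6, 5, 4, 3]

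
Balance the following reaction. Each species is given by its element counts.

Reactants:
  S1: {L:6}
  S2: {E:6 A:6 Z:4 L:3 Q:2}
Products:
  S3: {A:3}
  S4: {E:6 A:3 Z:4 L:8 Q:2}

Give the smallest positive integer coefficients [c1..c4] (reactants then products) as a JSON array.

E: 5·0+6·6 = 36 | 6·0+6·6 = 36
A: 5·0+6·6 = 36 | 6·3+6·3 = 36
Z: 5·0+6·4 = 24 | 6·0+6·4 = 24
L: 5·6+6·3 = 48 | 6·0+6·8 = 48
Q: 5·0+6·2 = 12 | 6·0+6·2 = 12
gcd(5,6,6,6) = 1

Coefficients: [5, 6, 6, 6]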